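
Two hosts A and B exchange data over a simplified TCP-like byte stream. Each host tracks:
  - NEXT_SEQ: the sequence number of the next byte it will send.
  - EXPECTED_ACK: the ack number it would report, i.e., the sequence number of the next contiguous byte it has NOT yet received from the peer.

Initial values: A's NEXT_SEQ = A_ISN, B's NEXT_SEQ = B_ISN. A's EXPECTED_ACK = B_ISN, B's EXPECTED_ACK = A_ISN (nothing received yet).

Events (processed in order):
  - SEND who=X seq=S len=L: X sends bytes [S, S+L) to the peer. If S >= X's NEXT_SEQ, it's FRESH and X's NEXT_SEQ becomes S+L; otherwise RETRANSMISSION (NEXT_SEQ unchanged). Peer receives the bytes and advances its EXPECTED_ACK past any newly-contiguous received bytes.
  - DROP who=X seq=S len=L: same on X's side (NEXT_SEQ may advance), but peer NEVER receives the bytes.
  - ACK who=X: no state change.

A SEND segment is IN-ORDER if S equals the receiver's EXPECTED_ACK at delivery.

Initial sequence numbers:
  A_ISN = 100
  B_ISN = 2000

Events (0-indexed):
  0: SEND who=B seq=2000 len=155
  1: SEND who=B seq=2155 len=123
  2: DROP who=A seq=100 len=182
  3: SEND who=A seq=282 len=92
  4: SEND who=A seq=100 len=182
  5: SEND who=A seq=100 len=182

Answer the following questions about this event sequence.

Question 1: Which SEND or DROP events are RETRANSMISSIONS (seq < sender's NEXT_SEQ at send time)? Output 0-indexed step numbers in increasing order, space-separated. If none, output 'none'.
Step 0: SEND seq=2000 -> fresh
Step 1: SEND seq=2155 -> fresh
Step 2: DROP seq=100 -> fresh
Step 3: SEND seq=282 -> fresh
Step 4: SEND seq=100 -> retransmit
Step 5: SEND seq=100 -> retransmit

Answer: 4 5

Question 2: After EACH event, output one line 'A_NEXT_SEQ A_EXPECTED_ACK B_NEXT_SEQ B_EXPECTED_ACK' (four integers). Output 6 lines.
100 2155 2155 100
100 2278 2278 100
282 2278 2278 100
374 2278 2278 100
374 2278 2278 374
374 2278 2278 374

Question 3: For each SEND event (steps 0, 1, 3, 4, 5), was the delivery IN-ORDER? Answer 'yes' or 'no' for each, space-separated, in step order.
Step 0: SEND seq=2000 -> in-order
Step 1: SEND seq=2155 -> in-order
Step 3: SEND seq=282 -> out-of-order
Step 4: SEND seq=100 -> in-order
Step 5: SEND seq=100 -> out-of-order

Answer: yes yes no yes no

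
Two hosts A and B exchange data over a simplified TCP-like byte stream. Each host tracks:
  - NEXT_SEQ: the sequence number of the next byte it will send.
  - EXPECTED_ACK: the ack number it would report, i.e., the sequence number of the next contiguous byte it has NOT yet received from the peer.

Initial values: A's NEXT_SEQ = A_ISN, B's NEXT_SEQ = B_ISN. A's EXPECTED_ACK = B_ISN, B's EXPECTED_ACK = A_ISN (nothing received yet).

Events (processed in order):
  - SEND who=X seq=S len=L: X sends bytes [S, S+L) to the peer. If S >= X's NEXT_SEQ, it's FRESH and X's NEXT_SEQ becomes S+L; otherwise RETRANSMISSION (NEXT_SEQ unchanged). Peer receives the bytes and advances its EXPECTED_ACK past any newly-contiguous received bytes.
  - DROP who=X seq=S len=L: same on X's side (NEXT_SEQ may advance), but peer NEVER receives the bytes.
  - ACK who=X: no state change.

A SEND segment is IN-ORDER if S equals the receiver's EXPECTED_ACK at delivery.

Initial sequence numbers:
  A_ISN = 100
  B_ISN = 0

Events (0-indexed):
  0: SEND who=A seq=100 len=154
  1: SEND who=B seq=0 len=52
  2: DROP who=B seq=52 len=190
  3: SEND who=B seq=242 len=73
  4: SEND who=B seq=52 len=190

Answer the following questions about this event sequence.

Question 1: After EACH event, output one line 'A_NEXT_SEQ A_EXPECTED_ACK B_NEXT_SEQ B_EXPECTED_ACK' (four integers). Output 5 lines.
254 0 0 254
254 52 52 254
254 52 242 254
254 52 315 254
254 315 315 254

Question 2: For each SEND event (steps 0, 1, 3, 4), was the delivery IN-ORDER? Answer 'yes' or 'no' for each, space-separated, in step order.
Answer: yes yes no yes

Derivation:
Step 0: SEND seq=100 -> in-order
Step 1: SEND seq=0 -> in-order
Step 3: SEND seq=242 -> out-of-order
Step 4: SEND seq=52 -> in-order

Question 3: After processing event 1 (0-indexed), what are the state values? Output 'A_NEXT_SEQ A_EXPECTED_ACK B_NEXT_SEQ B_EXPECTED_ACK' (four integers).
After event 0: A_seq=254 A_ack=0 B_seq=0 B_ack=254
After event 1: A_seq=254 A_ack=52 B_seq=52 B_ack=254

254 52 52 254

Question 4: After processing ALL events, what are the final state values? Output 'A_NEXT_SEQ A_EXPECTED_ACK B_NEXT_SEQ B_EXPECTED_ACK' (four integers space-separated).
After event 0: A_seq=254 A_ack=0 B_seq=0 B_ack=254
After event 1: A_seq=254 A_ack=52 B_seq=52 B_ack=254
After event 2: A_seq=254 A_ack=52 B_seq=242 B_ack=254
After event 3: A_seq=254 A_ack=52 B_seq=315 B_ack=254
After event 4: A_seq=254 A_ack=315 B_seq=315 B_ack=254

Answer: 254 315 315 254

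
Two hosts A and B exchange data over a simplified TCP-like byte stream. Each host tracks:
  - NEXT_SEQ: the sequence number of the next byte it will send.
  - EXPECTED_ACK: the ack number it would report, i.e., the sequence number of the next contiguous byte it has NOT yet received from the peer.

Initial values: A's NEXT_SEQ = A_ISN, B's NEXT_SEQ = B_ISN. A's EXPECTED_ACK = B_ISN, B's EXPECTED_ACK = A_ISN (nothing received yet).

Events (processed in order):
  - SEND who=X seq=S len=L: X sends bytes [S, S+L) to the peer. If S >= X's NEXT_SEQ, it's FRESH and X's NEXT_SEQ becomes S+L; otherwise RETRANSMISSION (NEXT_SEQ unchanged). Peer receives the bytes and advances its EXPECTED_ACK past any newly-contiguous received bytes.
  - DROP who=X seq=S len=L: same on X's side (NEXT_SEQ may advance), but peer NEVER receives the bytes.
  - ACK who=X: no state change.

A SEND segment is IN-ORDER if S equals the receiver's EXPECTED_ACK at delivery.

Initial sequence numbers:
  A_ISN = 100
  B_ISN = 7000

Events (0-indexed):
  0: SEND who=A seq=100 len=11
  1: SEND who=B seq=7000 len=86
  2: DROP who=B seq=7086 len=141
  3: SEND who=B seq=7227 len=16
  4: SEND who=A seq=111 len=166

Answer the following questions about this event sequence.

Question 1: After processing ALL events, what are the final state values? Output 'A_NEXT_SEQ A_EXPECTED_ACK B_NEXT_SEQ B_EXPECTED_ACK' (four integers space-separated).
Answer: 277 7086 7243 277

Derivation:
After event 0: A_seq=111 A_ack=7000 B_seq=7000 B_ack=111
After event 1: A_seq=111 A_ack=7086 B_seq=7086 B_ack=111
After event 2: A_seq=111 A_ack=7086 B_seq=7227 B_ack=111
After event 3: A_seq=111 A_ack=7086 B_seq=7243 B_ack=111
After event 4: A_seq=277 A_ack=7086 B_seq=7243 B_ack=277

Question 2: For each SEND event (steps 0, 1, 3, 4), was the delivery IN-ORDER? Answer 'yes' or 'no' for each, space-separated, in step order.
Answer: yes yes no yes

Derivation:
Step 0: SEND seq=100 -> in-order
Step 1: SEND seq=7000 -> in-order
Step 3: SEND seq=7227 -> out-of-order
Step 4: SEND seq=111 -> in-order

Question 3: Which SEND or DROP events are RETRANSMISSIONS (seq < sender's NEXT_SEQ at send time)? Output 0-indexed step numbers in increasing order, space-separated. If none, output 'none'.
Answer: none

Derivation:
Step 0: SEND seq=100 -> fresh
Step 1: SEND seq=7000 -> fresh
Step 2: DROP seq=7086 -> fresh
Step 3: SEND seq=7227 -> fresh
Step 4: SEND seq=111 -> fresh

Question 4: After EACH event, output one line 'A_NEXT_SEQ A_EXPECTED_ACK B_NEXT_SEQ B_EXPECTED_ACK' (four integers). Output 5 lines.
111 7000 7000 111
111 7086 7086 111
111 7086 7227 111
111 7086 7243 111
277 7086 7243 277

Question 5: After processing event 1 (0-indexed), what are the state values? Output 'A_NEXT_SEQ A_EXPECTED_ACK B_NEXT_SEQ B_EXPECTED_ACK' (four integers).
After event 0: A_seq=111 A_ack=7000 B_seq=7000 B_ack=111
After event 1: A_seq=111 A_ack=7086 B_seq=7086 B_ack=111

111 7086 7086 111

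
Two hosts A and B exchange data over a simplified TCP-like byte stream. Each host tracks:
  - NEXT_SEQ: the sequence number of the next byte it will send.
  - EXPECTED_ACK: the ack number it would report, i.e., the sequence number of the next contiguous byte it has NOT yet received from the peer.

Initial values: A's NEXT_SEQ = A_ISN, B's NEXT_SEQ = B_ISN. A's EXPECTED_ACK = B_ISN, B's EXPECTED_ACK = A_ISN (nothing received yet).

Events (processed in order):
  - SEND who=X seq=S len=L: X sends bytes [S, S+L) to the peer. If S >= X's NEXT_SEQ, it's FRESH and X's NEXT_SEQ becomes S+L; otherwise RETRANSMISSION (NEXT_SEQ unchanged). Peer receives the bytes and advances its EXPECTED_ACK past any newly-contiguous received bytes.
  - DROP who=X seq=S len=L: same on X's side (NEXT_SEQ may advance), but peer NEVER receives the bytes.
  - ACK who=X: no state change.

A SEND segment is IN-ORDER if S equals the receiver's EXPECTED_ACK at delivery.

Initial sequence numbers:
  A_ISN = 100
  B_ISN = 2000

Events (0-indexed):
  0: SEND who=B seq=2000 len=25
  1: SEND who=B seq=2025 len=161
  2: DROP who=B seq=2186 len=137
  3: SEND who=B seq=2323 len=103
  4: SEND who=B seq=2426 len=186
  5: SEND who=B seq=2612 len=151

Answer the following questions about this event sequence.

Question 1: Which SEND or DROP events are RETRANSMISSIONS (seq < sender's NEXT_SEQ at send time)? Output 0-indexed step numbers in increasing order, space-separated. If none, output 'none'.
Answer: none

Derivation:
Step 0: SEND seq=2000 -> fresh
Step 1: SEND seq=2025 -> fresh
Step 2: DROP seq=2186 -> fresh
Step 3: SEND seq=2323 -> fresh
Step 4: SEND seq=2426 -> fresh
Step 5: SEND seq=2612 -> fresh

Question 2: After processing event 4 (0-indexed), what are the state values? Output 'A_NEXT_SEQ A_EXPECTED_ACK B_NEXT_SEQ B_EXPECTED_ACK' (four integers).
After event 0: A_seq=100 A_ack=2025 B_seq=2025 B_ack=100
After event 1: A_seq=100 A_ack=2186 B_seq=2186 B_ack=100
After event 2: A_seq=100 A_ack=2186 B_seq=2323 B_ack=100
After event 3: A_seq=100 A_ack=2186 B_seq=2426 B_ack=100
After event 4: A_seq=100 A_ack=2186 B_seq=2612 B_ack=100

100 2186 2612 100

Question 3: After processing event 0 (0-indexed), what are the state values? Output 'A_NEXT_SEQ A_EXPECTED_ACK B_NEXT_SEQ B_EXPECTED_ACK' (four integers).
After event 0: A_seq=100 A_ack=2025 B_seq=2025 B_ack=100

100 2025 2025 100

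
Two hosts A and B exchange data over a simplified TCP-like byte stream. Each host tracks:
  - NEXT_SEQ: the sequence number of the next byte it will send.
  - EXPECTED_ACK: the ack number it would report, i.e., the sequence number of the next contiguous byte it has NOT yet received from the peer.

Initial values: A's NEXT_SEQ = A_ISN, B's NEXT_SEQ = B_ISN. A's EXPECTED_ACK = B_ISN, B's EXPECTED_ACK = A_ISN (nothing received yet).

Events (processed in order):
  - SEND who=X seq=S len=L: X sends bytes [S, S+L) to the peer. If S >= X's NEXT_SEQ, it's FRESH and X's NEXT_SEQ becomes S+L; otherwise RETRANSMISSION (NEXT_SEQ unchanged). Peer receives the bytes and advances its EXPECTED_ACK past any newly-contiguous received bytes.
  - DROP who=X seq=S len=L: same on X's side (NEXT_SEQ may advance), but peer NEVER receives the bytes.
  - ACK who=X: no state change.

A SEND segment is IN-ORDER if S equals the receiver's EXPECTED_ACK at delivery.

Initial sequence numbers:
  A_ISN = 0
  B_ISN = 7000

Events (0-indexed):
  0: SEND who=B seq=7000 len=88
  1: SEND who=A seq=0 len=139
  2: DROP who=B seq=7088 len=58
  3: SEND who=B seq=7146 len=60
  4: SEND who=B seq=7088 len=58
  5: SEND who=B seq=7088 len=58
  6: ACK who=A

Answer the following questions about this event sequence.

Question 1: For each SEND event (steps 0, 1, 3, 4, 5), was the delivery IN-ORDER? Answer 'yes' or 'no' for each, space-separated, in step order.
Step 0: SEND seq=7000 -> in-order
Step 1: SEND seq=0 -> in-order
Step 3: SEND seq=7146 -> out-of-order
Step 4: SEND seq=7088 -> in-order
Step 5: SEND seq=7088 -> out-of-order

Answer: yes yes no yes no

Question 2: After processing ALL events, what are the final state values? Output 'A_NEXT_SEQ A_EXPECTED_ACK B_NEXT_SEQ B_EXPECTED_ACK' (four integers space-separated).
After event 0: A_seq=0 A_ack=7088 B_seq=7088 B_ack=0
After event 1: A_seq=139 A_ack=7088 B_seq=7088 B_ack=139
After event 2: A_seq=139 A_ack=7088 B_seq=7146 B_ack=139
After event 3: A_seq=139 A_ack=7088 B_seq=7206 B_ack=139
After event 4: A_seq=139 A_ack=7206 B_seq=7206 B_ack=139
After event 5: A_seq=139 A_ack=7206 B_seq=7206 B_ack=139
After event 6: A_seq=139 A_ack=7206 B_seq=7206 B_ack=139

Answer: 139 7206 7206 139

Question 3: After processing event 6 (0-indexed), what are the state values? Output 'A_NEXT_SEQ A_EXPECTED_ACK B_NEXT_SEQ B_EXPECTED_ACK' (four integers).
After event 0: A_seq=0 A_ack=7088 B_seq=7088 B_ack=0
After event 1: A_seq=139 A_ack=7088 B_seq=7088 B_ack=139
After event 2: A_seq=139 A_ack=7088 B_seq=7146 B_ack=139
After event 3: A_seq=139 A_ack=7088 B_seq=7206 B_ack=139
After event 4: A_seq=139 A_ack=7206 B_seq=7206 B_ack=139
After event 5: A_seq=139 A_ack=7206 B_seq=7206 B_ack=139
After event 6: A_seq=139 A_ack=7206 B_seq=7206 B_ack=139

139 7206 7206 139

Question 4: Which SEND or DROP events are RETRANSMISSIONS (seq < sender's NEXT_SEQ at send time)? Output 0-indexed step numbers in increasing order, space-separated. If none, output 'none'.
Answer: 4 5

Derivation:
Step 0: SEND seq=7000 -> fresh
Step 1: SEND seq=0 -> fresh
Step 2: DROP seq=7088 -> fresh
Step 3: SEND seq=7146 -> fresh
Step 4: SEND seq=7088 -> retransmit
Step 5: SEND seq=7088 -> retransmit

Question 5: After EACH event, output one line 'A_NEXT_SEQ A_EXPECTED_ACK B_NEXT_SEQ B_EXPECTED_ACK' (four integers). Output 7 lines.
0 7088 7088 0
139 7088 7088 139
139 7088 7146 139
139 7088 7206 139
139 7206 7206 139
139 7206 7206 139
139 7206 7206 139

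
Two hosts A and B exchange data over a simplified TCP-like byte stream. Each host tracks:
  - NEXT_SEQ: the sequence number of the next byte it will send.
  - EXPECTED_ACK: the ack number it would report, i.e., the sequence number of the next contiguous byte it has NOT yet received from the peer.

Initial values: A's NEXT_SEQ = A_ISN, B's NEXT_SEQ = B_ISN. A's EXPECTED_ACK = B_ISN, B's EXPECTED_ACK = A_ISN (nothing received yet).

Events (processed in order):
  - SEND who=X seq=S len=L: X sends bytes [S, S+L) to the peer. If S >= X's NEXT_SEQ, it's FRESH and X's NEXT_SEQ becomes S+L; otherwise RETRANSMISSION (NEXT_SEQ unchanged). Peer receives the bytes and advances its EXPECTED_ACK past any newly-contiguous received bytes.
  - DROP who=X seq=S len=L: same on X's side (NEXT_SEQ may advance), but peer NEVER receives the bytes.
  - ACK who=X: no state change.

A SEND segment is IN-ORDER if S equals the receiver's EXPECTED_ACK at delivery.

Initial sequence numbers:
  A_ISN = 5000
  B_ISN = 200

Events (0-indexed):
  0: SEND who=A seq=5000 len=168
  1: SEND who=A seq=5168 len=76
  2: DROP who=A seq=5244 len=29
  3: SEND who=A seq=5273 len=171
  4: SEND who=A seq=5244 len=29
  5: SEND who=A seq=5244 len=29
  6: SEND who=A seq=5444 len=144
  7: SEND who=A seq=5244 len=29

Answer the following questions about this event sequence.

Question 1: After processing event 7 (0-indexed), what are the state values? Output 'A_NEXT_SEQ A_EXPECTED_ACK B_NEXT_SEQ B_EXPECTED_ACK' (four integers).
After event 0: A_seq=5168 A_ack=200 B_seq=200 B_ack=5168
After event 1: A_seq=5244 A_ack=200 B_seq=200 B_ack=5244
After event 2: A_seq=5273 A_ack=200 B_seq=200 B_ack=5244
After event 3: A_seq=5444 A_ack=200 B_seq=200 B_ack=5244
After event 4: A_seq=5444 A_ack=200 B_seq=200 B_ack=5444
After event 5: A_seq=5444 A_ack=200 B_seq=200 B_ack=5444
After event 6: A_seq=5588 A_ack=200 B_seq=200 B_ack=5588
After event 7: A_seq=5588 A_ack=200 B_seq=200 B_ack=5588

5588 200 200 5588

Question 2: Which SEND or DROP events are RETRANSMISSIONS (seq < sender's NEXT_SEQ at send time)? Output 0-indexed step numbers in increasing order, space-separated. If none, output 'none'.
Step 0: SEND seq=5000 -> fresh
Step 1: SEND seq=5168 -> fresh
Step 2: DROP seq=5244 -> fresh
Step 3: SEND seq=5273 -> fresh
Step 4: SEND seq=5244 -> retransmit
Step 5: SEND seq=5244 -> retransmit
Step 6: SEND seq=5444 -> fresh
Step 7: SEND seq=5244 -> retransmit

Answer: 4 5 7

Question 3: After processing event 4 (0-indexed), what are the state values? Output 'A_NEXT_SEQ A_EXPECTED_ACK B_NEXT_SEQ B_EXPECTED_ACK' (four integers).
After event 0: A_seq=5168 A_ack=200 B_seq=200 B_ack=5168
After event 1: A_seq=5244 A_ack=200 B_seq=200 B_ack=5244
After event 2: A_seq=5273 A_ack=200 B_seq=200 B_ack=5244
After event 3: A_seq=5444 A_ack=200 B_seq=200 B_ack=5244
After event 4: A_seq=5444 A_ack=200 B_seq=200 B_ack=5444

5444 200 200 5444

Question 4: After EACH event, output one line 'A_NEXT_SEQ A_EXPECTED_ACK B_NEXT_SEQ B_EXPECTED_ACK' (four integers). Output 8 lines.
5168 200 200 5168
5244 200 200 5244
5273 200 200 5244
5444 200 200 5244
5444 200 200 5444
5444 200 200 5444
5588 200 200 5588
5588 200 200 5588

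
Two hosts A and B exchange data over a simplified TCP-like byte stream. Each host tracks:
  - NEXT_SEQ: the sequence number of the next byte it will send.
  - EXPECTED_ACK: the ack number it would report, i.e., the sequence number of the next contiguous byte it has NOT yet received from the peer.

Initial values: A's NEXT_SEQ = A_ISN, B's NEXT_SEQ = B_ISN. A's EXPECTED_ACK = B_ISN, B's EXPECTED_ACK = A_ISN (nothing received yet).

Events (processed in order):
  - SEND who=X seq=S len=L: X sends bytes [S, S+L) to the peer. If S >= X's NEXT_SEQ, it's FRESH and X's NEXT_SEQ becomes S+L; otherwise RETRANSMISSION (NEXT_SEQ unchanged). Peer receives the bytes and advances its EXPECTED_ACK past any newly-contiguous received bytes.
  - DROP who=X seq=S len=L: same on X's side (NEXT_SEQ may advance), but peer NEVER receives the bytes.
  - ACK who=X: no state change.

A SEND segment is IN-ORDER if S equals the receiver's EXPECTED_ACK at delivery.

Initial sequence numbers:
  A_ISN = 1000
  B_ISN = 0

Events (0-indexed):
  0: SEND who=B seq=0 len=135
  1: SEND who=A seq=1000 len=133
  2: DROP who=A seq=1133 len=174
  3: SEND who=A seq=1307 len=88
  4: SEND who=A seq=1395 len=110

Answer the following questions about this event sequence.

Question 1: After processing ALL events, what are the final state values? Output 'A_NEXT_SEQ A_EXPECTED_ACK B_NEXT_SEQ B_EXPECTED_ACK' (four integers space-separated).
Answer: 1505 135 135 1133

Derivation:
After event 0: A_seq=1000 A_ack=135 B_seq=135 B_ack=1000
After event 1: A_seq=1133 A_ack=135 B_seq=135 B_ack=1133
After event 2: A_seq=1307 A_ack=135 B_seq=135 B_ack=1133
After event 3: A_seq=1395 A_ack=135 B_seq=135 B_ack=1133
After event 4: A_seq=1505 A_ack=135 B_seq=135 B_ack=1133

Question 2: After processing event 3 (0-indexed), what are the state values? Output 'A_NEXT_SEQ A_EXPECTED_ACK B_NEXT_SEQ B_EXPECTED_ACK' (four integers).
After event 0: A_seq=1000 A_ack=135 B_seq=135 B_ack=1000
After event 1: A_seq=1133 A_ack=135 B_seq=135 B_ack=1133
After event 2: A_seq=1307 A_ack=135 B_seq=135 B_ack=1133
After event 3: A_seq=1395 A_ack=135 B_seq=135 B_ack=1133

1395 135 135 1133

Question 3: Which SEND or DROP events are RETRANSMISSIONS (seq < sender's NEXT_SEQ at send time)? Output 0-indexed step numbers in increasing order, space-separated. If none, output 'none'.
Step 0: SEND seq=0 -> fresh
Step 1: SEND seq=1000 -> fresh
Step 2: DROP seq=1133 -> fresh
Step 3: SEND seq=1307 -> fresh
Step 4: SEND seq=1395 -> fresh

Answer: none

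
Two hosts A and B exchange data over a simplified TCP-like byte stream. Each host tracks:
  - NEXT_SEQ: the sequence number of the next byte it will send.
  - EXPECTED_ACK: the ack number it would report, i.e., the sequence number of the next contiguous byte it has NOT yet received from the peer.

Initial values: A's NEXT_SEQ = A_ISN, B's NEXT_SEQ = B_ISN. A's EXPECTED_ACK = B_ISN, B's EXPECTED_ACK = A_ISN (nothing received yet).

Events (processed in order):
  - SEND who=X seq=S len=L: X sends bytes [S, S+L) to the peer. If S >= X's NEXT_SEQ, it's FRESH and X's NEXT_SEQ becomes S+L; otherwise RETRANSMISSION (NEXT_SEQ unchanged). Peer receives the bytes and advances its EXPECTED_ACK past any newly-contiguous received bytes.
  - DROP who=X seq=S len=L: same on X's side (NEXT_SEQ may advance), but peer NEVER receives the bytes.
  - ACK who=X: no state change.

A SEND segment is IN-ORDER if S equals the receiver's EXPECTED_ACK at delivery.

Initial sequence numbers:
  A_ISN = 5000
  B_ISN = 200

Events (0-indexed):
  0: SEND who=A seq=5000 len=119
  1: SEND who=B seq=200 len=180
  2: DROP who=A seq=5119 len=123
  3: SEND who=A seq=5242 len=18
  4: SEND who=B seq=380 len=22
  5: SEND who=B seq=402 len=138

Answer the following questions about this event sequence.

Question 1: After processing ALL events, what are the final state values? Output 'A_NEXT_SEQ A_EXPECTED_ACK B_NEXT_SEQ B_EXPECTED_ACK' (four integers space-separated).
Answer: 5260 540 540 5119

Derivation:
After event 0: A_seq=5119 A_ack=200 B_seq=200 B_ack=5119
After event 1: A_seq=5119 A_ack=380 B_seq=380 B_ack=5119
After event 2: A_seq=5242 A_ack=380 B_seq=380 B_ack=5119
After event 3: A_seq=5260 A_ack=380 B_seq=380 B_ack=5119
After event 4: A_seq=5260 A_ack=402 B_seq=402 B_ack=5119
After event 5: A_seq=5260 A_ack=540 B_seq=540 B_ack=5119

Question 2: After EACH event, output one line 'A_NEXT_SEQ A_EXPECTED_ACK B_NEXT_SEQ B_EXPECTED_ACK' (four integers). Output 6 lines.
5119 200 200 5119
5119 380 380 5119
5242 380 380 5119
5260 380 380 5119
5260 402 402 5119
5260 540 540 5119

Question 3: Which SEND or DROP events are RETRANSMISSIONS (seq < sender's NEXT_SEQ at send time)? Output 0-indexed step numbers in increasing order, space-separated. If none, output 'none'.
Answer: none

Derivation:
Step 0: SEND seq=5000 -> fresh
Step 1: SEND seq=200 -> fresh
Step 2: DROP seq=5119 -> fresh
Step 3: SEND seq=5242 -> fresh
Step 4: SEND seq=380 -> fresh
Step 5: SEND seq=402 -> fresh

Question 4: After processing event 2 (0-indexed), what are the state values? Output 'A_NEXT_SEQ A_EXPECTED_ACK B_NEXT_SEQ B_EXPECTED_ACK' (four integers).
After event 0: A_seq=5119 A_ack=200 B_seq=200 B_ack=5119
After event 1: A_seq=5119 A_ack=380 B_seq=380 B_ack=5119
After event 2: A_seq=5242 A_ack=380 B_seq=380 B_ack=5119

5242 380 380 5119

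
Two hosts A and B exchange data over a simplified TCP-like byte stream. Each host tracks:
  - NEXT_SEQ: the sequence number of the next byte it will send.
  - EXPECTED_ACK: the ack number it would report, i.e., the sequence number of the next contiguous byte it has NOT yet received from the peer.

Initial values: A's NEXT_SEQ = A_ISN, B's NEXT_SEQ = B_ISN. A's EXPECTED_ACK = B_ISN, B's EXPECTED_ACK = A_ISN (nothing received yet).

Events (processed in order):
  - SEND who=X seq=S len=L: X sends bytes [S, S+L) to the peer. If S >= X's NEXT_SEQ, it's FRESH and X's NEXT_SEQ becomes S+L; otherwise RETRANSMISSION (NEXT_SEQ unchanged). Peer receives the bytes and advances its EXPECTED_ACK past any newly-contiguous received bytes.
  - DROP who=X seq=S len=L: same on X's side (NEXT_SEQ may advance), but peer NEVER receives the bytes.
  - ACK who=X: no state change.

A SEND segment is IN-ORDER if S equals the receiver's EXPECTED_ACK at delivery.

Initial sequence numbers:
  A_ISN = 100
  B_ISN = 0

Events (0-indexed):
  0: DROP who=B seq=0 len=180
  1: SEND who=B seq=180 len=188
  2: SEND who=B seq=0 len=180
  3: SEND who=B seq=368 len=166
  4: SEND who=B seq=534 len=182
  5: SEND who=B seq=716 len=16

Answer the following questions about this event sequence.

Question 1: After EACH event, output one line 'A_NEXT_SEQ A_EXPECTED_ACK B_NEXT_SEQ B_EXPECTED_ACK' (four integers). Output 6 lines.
100 0 180 100
100 0 368 100
100 368 368 100
100 534 534 100
100 716 716 100
100 732 732 100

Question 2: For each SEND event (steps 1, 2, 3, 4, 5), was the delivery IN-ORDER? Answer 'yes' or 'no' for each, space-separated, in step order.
Answer: no yes yes yes yes

Derivation:
Step 1: SEND seq=180 -> out-of-order
Step 2: SEND seq=0 -> in-order
Step 3: SEND seq=368 -> in-order
Step 4: SEND seq=534 -> in-order
Step 5: SEND seq=716 -> in-order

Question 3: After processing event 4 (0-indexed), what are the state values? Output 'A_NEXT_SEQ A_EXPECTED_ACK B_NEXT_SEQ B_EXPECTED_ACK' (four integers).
After event 0: A_seq=100 A_ack=0 B_seq=180 B_ack=100
After event 1: A_seq=100 A_ack=0 B_seq=368 B_ack=100
After event 2: A_seq=100 A_ack=368 B_seq=368 B_ack=100
After event 3: A_seq=100 A_ack=534 B_seq=534 B_ack=100
After event 4: A_seq=100 A_ack=716 B_seq=716 B_ack=100

100 716 716 100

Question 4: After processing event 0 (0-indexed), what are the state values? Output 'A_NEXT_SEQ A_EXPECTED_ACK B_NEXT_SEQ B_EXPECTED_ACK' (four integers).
After event 0: A_seq=100 A_ack=0 B_seq=180 B_ack=100

100 0 180 100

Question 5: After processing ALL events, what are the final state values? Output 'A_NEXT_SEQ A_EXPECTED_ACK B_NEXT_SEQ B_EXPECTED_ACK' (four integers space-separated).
After event 0: A_seq=100 A_ack=0 B_seq=180 B_ack=100
After event 1: A_seq=100 A_ack=0 B_seq=368 B_ack=100
After event 2: A_seq=100 A_ack=368 B_seq=368 B_ack=100
After event 3: A_seq=100 A_ack=534 B_seq=534 B_ack=100
After event 4: A_seq=100 A_ack=716 B_seq=716 B_ack=100
After event 5: A_seq=100 A_ack=732 B_seq=732 B_ack=100

Answer: 100 732 732 100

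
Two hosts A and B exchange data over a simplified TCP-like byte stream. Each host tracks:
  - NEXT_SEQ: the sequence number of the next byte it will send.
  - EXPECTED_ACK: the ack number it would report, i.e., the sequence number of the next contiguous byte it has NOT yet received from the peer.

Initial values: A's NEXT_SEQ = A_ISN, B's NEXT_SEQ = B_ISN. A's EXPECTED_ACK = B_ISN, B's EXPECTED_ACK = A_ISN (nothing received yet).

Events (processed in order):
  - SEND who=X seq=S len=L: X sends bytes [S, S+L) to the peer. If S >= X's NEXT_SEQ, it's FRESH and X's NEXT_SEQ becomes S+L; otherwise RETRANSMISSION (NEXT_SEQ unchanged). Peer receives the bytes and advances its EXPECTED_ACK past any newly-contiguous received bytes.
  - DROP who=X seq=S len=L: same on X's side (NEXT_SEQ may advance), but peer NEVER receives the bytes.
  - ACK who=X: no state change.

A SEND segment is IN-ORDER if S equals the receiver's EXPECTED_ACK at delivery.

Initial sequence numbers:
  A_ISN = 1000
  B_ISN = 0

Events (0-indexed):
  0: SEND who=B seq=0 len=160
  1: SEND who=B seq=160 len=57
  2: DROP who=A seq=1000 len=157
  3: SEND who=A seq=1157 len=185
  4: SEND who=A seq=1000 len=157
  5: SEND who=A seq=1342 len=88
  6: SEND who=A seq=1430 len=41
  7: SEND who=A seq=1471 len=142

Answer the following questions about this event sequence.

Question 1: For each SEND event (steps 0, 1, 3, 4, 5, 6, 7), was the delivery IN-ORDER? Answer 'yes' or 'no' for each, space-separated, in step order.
Answer: yes yes no yes yes yes yes

Derivation:
Step 0: SEND seq=0 -> in-order
Step 1: SEND seq=160 -> in-order
Step 3: SEND seq=1157 -> out-of-order
Step 4: SEND seq=1000 -> in-order
Step 5: SEND seq=1342 -> in-order
Step 6: SEND seq=1430 -> in-order
Step 7: SEND seq=1471 -> in-order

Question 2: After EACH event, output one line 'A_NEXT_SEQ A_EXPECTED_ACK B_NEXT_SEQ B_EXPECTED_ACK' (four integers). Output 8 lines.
1000 160 160 1000
1000 217 217 1000
1157 217 217 1000
1342 217 217 1000
1342 217 217 1342
1430 217 217 1430
1471 217 217 1471
1613 217 217 1613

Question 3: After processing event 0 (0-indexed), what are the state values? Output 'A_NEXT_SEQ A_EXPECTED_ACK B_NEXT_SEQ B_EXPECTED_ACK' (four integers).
After event 0: A_seq=1000 A_ack=160 B_seq=160 B_ack=1000

1000 160 160 1000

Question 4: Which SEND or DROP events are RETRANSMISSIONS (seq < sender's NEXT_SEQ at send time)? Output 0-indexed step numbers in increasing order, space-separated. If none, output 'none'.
Step 0: SEND seq=0 -> fresh
Step 1: SEND seq=160 -> fresh
Step 2: DROP seq=1000 -> fresh
Step 3: SEND seq=1157 -> fresh
Step 4: SEND seq=1000 -> retransmit
Step 5: SEND seq=1342 -> fresh
Step 6: SEND seq=1430 -> fresh
Step 7: SEND seq=1471 -> fresh

Answer: 4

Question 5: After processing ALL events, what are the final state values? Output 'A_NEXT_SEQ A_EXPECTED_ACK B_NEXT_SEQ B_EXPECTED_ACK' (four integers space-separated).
Answer: 1613 217 217 1613

Derivation:
After event 0: A_seq=1000 A_ack=160 B_seq=160 B_ack=1000
After event 1: A_seq=1000 A_ack=217 B_seq=217 B_ack=1000
After event 2: A_seq=1157 A_ack=217 B_seq=217 B_ack=1000
After event 3: A_seq=1342 A_ack=217 B_seq=217 B_ack=1000
After event 4: A_seq=1342 A_ack=217 B_seq=217 B_ack=1342
After event 5: A_seq=1430 A_ack=217 B_seq=217 B_ack=1430
After event 6: A_seq=1471 A_ack=217 B_seq=217 B_ack=1471
After event 7: A_seq=1613 A_ack=217 B_seq=217 B_ack=1613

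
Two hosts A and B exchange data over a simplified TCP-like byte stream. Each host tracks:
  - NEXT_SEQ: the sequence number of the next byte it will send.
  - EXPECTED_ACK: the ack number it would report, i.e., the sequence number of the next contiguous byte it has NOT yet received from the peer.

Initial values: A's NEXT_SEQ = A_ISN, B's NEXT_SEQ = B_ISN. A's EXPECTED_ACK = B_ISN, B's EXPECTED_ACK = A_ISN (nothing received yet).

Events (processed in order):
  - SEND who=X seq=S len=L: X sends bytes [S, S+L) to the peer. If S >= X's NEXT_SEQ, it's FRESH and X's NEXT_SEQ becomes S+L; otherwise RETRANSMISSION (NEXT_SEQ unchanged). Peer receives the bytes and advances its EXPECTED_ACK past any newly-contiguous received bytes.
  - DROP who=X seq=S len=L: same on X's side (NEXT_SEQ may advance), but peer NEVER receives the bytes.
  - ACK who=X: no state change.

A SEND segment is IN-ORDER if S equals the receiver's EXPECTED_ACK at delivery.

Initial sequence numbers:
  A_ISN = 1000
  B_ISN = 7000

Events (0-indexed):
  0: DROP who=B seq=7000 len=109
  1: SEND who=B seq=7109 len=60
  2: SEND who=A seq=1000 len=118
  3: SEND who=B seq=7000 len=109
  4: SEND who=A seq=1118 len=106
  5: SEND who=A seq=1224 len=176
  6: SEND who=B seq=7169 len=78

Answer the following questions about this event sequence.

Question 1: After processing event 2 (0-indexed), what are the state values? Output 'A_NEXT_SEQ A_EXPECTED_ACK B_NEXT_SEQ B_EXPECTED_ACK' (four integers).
After event 0: A_seq=1000 A_ack=7000 B_seq=7109 B_ack=1000
After event 1: A_seq=1000 A_ack=7000 B_seq=7169 B_ack=1000
After event 2: A_seq=1118 A_ack=7000 B_seq=7169 B_ack=1118

1118 7000 7169 1118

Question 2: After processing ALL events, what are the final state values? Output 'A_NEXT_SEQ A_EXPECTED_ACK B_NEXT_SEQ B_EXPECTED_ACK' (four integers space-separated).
After event 0: A_seq=1000 A_ack=7000 B_seq=7109 B_ack=1000
After event 1: A_seq=1000 A_ack=7000 B_seq=7169 B_ack=1000
After event 2: A_seq=1118 A_ack=7000 B_seq=7169 B_ack=1118
After event 3: A_seq=1118 A_ack=7169 B_seq=7169 B_ack=1118
After event 4: A_seq=1224 A_ack=7169 B_seq=7169 B_ack=1224
After event 5: A_seq=1400 A_ack=7169 B_seq=7169 B_ack=1400
After event 6: A_seq=1400 A_ack=7247 B_seq=7247 B_ack=1400

Answer: 1400 7247 7247 1400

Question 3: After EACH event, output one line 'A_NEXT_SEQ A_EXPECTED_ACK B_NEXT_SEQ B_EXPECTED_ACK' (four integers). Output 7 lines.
1000 7000 7109 1000
1000 7000 7169 1000
1118 7000 7169 1118
1118 7169 7169 1118
1224 7169 7169 1224
1400 7169 7169 1400
1400 7247 7247 1400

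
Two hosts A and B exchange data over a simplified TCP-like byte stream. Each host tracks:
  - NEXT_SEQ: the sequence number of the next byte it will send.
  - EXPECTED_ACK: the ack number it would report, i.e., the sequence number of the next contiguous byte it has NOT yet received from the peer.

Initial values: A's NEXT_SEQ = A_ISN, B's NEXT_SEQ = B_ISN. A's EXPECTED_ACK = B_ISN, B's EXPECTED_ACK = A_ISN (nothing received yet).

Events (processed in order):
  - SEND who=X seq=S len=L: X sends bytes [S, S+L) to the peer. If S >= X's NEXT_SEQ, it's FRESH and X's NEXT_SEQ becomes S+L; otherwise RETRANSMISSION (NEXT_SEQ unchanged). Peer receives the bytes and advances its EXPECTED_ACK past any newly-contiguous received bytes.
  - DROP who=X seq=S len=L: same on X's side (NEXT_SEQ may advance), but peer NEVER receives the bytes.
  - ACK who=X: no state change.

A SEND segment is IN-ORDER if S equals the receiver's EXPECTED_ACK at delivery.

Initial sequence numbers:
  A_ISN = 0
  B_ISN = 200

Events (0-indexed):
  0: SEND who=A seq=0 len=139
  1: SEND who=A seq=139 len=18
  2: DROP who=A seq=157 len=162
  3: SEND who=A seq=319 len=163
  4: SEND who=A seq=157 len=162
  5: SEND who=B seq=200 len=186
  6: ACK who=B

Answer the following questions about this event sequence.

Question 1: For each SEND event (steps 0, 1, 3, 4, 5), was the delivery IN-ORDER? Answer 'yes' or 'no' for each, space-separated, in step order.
Answer: yes yes no yes yes

Derivation:
Step 0: SEND seq=0 -> in-order
Step 1: SEND seq=139 -> in-order
Step 3: SEND seq=319 -> out-of-order
Step 4: SEND seq=157 -> in-order
Step 5: SEND seq=200 -> in-order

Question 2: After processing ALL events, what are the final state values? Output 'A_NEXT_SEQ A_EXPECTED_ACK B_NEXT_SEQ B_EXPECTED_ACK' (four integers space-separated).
After event 0: A_seq=139 A_ack=200 B_seq=200 B_ack=139
After event 1: A_seq=157 A_ack=200 B_seq=200 B_ack=157
After event 2: A_seq=319 A_ack=200 B_seq=200 B_ack=157
After event 3: A_seq=482 A_ack=200 B_seq=200 B_ack=157
After event 4: A_seq=482 A_ack=200 B_seq=200 B_ack=482
After event 5: A_seq=482 A_ack=386 B_seq=386 B_ack=482
After event 6: A_seq=482 A_ack=386 B_seq=386 B_ack=482

Answer: 482 386 386 482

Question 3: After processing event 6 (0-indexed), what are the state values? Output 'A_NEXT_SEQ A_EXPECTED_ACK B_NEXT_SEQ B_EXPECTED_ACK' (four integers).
After event 0: A_seq=139 A_ack=200 B_seq=200 B_ack=139
After event 1: A_seq=157 A_ack=200 B_seq=200 B_ack=157
After event 2: A_seq=319 A_ack=200 B_seq=200 B_ack=157
After event 3: A_seq=482 A_ack=200 B_seq=200 B_ack=157
After event 4: A_seq=482 A_ack=200 B_seq=200 B_ack=482
After event 5: A_seq=482 A_ack=386 B_seq=386 B_ack=482
After event 6: A_seq=482 A_ack=386 B_seq=386 B_ack=482

482 386 386 482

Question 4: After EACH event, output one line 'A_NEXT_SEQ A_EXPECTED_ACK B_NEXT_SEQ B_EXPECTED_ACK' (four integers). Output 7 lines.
139 200 200 139
157 200 200 157
319 200 200 157
482 200 200 157
482 200 200 482
482 386 386 482
482 386 386 482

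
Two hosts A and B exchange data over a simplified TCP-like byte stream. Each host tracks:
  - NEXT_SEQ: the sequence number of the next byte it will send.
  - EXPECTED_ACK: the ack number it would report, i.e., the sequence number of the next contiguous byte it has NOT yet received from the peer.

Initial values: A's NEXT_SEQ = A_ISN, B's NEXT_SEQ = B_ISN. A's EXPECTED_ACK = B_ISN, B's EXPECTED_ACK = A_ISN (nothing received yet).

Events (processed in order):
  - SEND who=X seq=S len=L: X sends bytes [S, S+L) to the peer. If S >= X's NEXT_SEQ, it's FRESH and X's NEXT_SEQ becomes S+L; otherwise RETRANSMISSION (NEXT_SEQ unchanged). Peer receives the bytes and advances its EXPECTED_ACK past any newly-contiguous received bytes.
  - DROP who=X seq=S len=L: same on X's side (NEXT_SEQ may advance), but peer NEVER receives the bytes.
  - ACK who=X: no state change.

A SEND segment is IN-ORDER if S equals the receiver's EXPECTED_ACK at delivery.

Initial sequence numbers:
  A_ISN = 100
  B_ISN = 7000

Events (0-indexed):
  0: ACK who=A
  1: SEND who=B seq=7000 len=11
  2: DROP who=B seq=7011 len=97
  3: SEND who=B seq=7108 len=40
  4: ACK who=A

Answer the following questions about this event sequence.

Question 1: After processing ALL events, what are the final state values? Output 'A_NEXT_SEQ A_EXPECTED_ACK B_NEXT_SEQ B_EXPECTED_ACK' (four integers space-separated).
After event 0: A_seq=100 A_ack=7000 B_seq=7000 B_ack=100
After event 1: A_seq=100 A_ack=7011 B_seq=7011 B_ack=100
After event 2: A_seq=100 A_ack=7011 B_seq=7108 B_ack=100
After event 3: A_seq=100 A_ack=7011 B_seq=7148 B_ack=100
After event 4: A_seq=100 A_ack=7011 B_seq=7148 B_ack=100

Answer: 100 7011 7148 100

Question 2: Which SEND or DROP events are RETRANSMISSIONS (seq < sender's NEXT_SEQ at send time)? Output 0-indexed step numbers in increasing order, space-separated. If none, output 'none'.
Answer: none

Derivation:
Step 1: SEND seq=7000 -> fresh
Step 2: DROP seq=7011 -> fresh
Step 3: SEND seq=7108 -> fresh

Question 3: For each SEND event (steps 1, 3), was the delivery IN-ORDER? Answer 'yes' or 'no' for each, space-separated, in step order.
Step 1: SEND seq=7000 -> in-order
Step 3: SEND seq=7108 -> out-of-order

Answer: yes no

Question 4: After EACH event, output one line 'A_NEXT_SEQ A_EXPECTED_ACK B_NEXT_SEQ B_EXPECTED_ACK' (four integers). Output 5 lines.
100 7000 7000 100
100 7011 7011 100
100 7011 7108 100
100 7011 7148 100
100 7011 7148 100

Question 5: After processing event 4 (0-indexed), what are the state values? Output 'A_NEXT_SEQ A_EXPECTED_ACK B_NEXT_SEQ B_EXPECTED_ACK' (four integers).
After event 0: A_seq=100 A_ack=7000 B_seq=7000 B_ack=100
After event 1: A_seq=100 A_ack=7011 B_seq=7011 B_ack=100
After event 2: A_seq=100 A_ack=7011 B_seq=7108 B_ack=100
After event 3: A_seq=100 A_ack=7011 B_seq=7148 B_ack=100
After event 4: A_seq=100 A_ack=7011 B_seq=7148 B_ack=100

100 7011 7148 100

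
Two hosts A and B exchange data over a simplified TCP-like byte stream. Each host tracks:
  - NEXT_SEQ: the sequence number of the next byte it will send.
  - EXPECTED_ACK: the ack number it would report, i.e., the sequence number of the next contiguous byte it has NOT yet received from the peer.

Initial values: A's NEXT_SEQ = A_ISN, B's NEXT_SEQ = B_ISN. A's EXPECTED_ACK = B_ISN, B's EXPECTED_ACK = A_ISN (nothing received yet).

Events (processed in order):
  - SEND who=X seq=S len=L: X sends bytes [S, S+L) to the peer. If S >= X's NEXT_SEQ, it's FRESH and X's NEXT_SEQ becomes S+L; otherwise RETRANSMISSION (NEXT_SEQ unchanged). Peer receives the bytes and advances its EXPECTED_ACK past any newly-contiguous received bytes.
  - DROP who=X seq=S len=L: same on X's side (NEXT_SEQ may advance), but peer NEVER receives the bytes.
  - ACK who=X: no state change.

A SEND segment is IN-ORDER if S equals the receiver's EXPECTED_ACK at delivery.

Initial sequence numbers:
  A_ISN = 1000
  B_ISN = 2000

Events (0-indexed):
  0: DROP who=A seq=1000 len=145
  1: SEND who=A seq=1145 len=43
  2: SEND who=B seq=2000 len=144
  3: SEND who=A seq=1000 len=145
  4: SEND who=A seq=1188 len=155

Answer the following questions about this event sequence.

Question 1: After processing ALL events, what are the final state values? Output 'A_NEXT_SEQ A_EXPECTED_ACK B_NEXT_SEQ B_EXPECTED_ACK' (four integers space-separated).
Answer: 1343 2144 2144 1343

Derivation:
After event 0: A_seq=1145 A_ack=2000 B_seq=2000 B_ack=1000
After event 1: A_seq=1188 A_ack=2000 B_seq=2000 B_ack=1000
After event 2: A_seq=1188 A_ack=2144 B_seq=2144 B_ack=1000
After event 3: A_seq=1188 A_ack=2144 B_seq=2144 B_ack=1188
After event 4: A_seq=1343 A_ack=2144 B_seq=2144 B_ack=1343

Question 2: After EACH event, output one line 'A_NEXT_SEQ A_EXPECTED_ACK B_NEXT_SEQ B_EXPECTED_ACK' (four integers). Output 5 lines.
1145 2000 2000 1000
1188 2000 2000 1000
1188 2144 2144 1000
1188 2144 2144 1188
1343 2144 2144 1343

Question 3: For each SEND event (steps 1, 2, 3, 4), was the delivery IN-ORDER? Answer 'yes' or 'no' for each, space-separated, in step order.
Answer: no yes yes yes

Derivation:
Step 1: SEND seq=1145 -> out-of-order
Step 2: SEND seq=2000 -> in-order
Step 3: SEND seq=1000 -> in-order
Step 4: SEND seq=1188 -> in-order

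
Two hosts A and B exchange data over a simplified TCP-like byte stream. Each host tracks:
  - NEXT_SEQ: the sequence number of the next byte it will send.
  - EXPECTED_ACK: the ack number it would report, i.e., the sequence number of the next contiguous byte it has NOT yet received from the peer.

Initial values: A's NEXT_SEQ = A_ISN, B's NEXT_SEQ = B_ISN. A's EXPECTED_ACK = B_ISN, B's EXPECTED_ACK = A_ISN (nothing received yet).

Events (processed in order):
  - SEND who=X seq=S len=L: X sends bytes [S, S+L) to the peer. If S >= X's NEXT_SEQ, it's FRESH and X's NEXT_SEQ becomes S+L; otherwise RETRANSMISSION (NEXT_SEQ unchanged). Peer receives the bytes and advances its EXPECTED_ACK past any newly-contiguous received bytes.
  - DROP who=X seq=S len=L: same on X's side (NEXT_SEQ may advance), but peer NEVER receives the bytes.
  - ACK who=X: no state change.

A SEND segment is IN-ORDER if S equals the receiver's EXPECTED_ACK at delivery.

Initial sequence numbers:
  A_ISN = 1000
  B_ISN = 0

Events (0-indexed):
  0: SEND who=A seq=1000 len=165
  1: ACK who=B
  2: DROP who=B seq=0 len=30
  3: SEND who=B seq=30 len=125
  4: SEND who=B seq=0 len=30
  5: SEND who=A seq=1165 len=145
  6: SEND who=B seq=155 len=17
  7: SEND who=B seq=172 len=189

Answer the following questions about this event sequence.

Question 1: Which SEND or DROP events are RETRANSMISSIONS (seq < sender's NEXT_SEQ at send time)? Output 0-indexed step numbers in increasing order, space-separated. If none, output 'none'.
Step 0: SEND seq=1000 -> fresh
Step 2: DROP seq=0 -> fresh
Step 3: SEND seq=30 -> fresh
Step 4: SEND seq=0 -> retransmit
Step 5: SEND seq=1165 -> fresh
Step 6: SEND seq=155 -> fresh
Step 7: SEND seq=172 -> fresh

Answer: 4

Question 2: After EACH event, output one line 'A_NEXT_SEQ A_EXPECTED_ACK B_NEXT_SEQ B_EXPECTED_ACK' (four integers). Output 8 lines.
1165 0 0 1165
1165 0 0 1165
1165 0 30 1165
1165 0 155 1165
1165 155 155 1165
1310 155 155 1310
1310 172 172 1310
1310 361 361 1310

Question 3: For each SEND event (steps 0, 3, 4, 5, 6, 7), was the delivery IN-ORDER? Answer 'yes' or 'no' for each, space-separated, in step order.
Step 0: SEND seq=1000 -> in-order
Step 3: SEND seq=30 -> out-of-order
Step 4: SEND seq=0 -> in-order
Step 5: SEND seq=1165 -> in-order
Step 6: SEND seq=155 -> in-order
Step 7: SEND seq=172 -> in-order

Answer: yes no yes yes yes yes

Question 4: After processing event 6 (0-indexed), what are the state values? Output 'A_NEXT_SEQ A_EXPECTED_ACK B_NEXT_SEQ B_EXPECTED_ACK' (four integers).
After event 0: A_seq=1165 A_ack=0 B_seq=0 B_ack=1165
After event 1: A_seq=1165 A_ack=0 B_seq=0 B_ack=1165
After event 2: A_seq=1165 A_ack=0 B_seq=30 B_ack=1165
After event 3: A_seq=1165 A_ack=0 B_seq=155 B_ack=1165
After event 4: A_seq=1165 A_ack=155 B_seq=155 B_ack=1165
After event 5: A_seq=1310 A_ack=155 B_seq=155 B_ack=1310
After event 6: A_seq=1310 A_ack=172 B_seq=172 B_ack=1310

1310 172 172 1310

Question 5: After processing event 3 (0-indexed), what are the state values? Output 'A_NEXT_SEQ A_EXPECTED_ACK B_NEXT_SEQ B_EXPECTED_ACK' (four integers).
After event 0: A_seq=1165 A_ack=0 B_seq=0 B_ack=1165
After event 1: A_seq=1165 A_ack=0 B_seq=0 B_ack=1165
After event 2: A_seq=1165 A_ack=0 B_seq=30 B_ack=1165
After event 3: A_seq=1165 A_ack=0 B_seq=155 B_ack=1165

1165 0 155 1165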